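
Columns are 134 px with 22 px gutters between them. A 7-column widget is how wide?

1070 px

Span of 7: 7·134 + 6·22 = 938 + 132 = 1070 px.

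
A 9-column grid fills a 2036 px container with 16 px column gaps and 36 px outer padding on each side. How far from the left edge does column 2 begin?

256 px

Take off 72 px of margins, leaving 1964 px.
Subtracting 8 column gaps of 16 leaves 1836 for 9 columns, so c = 204 px.
Column 2 starts at margin + 1·(column + gutter) = 36 + 1·220 = 256 px.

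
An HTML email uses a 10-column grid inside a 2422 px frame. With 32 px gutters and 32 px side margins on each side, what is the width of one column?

Take off 64 px of margins, leaving 2358 px.
10c + 9·32 = 2358 → 10c = 2070 → c = 207 px.

207 px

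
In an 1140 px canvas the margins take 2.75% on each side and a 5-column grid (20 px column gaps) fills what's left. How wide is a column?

199.46 px

1140 × (1 − 2·2.75%) = 1140 × 94.5% = 1077.3 px for the columns.
Subtracting 4 column gaps of 20 leaves 997.3 for 5 columns, so c = 199.46 px.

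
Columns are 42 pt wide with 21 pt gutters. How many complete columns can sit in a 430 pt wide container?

7 columns: 7·42 + 6·21 = 420 pt ≤ 430.
8 columns: 483 pt > 430. So 7.

7 columns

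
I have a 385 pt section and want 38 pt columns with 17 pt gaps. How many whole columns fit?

Each extra column adds 38 + 17 = 55 pt.
(385 + 17) / 55 = 7.31, so 7 columns fit.

7 columns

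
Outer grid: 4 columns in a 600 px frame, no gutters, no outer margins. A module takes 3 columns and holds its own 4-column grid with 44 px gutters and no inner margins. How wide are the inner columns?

600 / 4 = 150 px per column.
3-column span = 3·150 = 450 px.
4 columns + 3 gutters: 4d + 3·44 = 450.
4d = 450 − 132 = 318, so d = 79.5 px.

79.5 px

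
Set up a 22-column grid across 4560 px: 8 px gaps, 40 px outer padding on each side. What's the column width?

196 px

Subtract both margins: 4560 − 2·40 = 4480 px.
22c + 21·8 = 4480 → 22c = 4312 → c = 196 px.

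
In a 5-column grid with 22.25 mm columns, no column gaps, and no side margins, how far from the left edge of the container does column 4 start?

66.75 mm

No margin, so column 4 starts at 3·(column + gutter) = 3·22.25 = 66.75 mm.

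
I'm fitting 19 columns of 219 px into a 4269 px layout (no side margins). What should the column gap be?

Columns use 4161 px, leaving 108 px across 18 column gaps = 6 px each.

6 px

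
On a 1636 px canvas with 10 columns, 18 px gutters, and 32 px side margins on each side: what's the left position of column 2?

191 px

Content = 1636 − 2·32 = 1572 px.
Subtracting 9 gutters of 18 leaves 1410 for 10 columns, so c = 141 px.
Column 2 starts at margin + 1·(column + gutter) = 32 + 1·159 = 191 px.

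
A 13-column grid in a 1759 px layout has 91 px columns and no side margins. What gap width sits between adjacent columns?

48 px

13·91 + 12g = 1759 → 12g = 576 → g = 48 px.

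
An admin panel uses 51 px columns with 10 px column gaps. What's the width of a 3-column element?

173 px

3-column span = 3·51 + 2·10 = 173 px.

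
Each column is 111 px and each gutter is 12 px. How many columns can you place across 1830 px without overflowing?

14 columns

Each extra column adds 111 + 12 = 123 px.
(1830 + 12) / 123 = 14.98, so 14 columns fit.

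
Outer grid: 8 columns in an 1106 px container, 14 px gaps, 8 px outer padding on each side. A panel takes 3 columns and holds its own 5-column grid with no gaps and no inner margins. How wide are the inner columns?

80 px

Take off 16 px of margins, leaving 1090 px.
1090 − 7·14 = 992; ÷8 gives c = 124 px.
Span of 3: 3·124 + 2·14 = 372 + 28 = 400 px.
400 / 5 = 80 px per column.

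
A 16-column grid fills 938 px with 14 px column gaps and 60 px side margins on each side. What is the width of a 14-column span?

714 px

Content width = 938 − 2·60 = 818 px.
818 − 15·14 = 608; ÷16 gives c = 38 px.
14-column span = 14·38 + 13·14 = 714 px.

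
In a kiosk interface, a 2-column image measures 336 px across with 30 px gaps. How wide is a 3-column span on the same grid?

519 px

2 columns + 1 gap: 2c + 1·30 = 336.
2c = 336 − 30 = 306, so c = 153 px.
3-column span = 3·153 + 2·30 = 519 px.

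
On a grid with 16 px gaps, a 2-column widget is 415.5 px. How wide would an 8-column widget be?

1710 px

415.5 − 1·16 = 399.5; ÷2 gives c = 199.75 px.
8 columns plus 7 gaps: 1598 + 112 = 1710 px.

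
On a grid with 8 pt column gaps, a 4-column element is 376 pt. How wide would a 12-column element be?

376 − 3·8 = 352; ÷4 gives c = 88 pt.
Span of 12: 12·88 + 11·8 = 1056 + 88 = 1144 pt.

1144 pt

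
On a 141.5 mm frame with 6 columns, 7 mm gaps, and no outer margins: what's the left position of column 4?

6c + 5·7 = 141.5 → 6c = 106.5 → c = 17.75 mm.
No margin, so column 4 starts at 3·(column + gutter) = 3·24.75 = 74.25 mm.

74.25 mm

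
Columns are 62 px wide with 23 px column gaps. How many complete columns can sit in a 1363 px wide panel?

16 columns

Each extra column adds 62 + 23 = 85 px.
(1363 + 23) / 85 = 16.31, so 16 columns fit.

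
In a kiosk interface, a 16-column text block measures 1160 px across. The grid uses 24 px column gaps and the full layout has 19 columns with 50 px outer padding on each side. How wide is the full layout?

16c + 15·24 = 1160 → 16c = 800 → c = 50 px.
Adding margins, columns and gutters: 100 + 950 + 432 = 1482 px.

1482 px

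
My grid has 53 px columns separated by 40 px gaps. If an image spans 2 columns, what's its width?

146 px

2 columns plus 1 gap: 106 + 40 = 146 px.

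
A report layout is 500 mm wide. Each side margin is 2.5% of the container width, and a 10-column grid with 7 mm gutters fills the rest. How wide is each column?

Each margin = 2.5% of 500 = 12.5 mm; content = 500 − 2·12.5 = 475 mm.
475 − 9·7 = 412; ÷10 gives c = 41.2 mm.

41.2 mm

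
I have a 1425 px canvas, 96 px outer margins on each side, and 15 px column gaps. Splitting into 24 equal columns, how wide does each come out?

Take off 192 px of margins, leaving 1233 px.
24c + 23·15 = 1233 → 24c = 888 → c = 37 px.

37 px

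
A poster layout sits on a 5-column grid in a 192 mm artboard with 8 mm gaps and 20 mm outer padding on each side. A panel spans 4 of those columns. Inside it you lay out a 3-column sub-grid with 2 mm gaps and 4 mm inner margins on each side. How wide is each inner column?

Outer content = 192 − 2·20 = 152 mm.
Subtracting 4 gaps of 8 leaves 120 for 5 columns, so c = 24 mm.
4 columns plus 3 gaps: 96 + 24 = 120 mm.
Inner content = 120 − 2·4 = 112 mm.
Subtracting 2 gaps of 2 leaves 108 for 3 columns, so d = 36 mm.

36 mm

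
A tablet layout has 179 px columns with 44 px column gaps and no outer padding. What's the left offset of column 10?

2007 px

Before column 10: 9 columns + 9 column gaps.
Offset = 9·(179 + 44) = 9·223 = 2007 px.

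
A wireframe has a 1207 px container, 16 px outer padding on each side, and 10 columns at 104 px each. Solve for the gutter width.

15 px

Take off 32 px of margins, leaving 1175 px.
10 columns take 10·104 = 1040 px; remaining 135 splits into 9 gutters.
g = 135 / 9 = 15 px.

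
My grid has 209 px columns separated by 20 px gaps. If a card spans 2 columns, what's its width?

438 px

2 columns plus 1 gap: 418 + 20 = 438 px.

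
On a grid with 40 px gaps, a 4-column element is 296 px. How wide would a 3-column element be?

212 px

4 columns + 3 gaps: 4c + 3·40 = 296.
4c = 296 − 120 = 176, so c = 44 px.
3-column span = 3·44 + 2·40 = 212 px.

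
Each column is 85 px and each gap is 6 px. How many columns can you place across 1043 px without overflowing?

11 columns

Each extra column adds 85 + 6 = 91 px.
(1043 + 6) / 91 = 11.53, so 11 columns fit.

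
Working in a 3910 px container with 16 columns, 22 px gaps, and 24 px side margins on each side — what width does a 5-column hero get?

1191.75 px

Take off 48 px of margins, leaving 3862 px.
16c + 15·22 = 3862 → 16c = 3532 → c = 220.75 px.
Span of 5: 5·220.75 + 4·22 = 1103.75 + 88 = 1191.75 px.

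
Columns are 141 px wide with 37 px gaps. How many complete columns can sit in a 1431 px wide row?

8 columns

8 columns: 8·141 + 7·37 = 1387 px ≤ 1431.
9 columns: 1565 px > 1431. So 8.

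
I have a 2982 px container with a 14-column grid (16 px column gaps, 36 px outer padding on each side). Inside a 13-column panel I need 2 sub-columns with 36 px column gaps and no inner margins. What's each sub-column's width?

Subtract both margins: 2982 − 2·36 = 2910 px.
2910 − 13·16 = 2702; ÷14 gives c = 193 px.
Span of 13: 13·193 + 12·16 = 2509 + 192 = 2701 px.
2 columns + 1 column gap: 2d + 1·36 = 2701.
2d = 2701 − 36 = 2665, so d = 1332.5 px.

1332.5 px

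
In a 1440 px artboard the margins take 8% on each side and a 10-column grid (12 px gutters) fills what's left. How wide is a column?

Margins: 8% × 1440 = 115.2 px each, so content = 1440 − 230.4 = 1209.6 px.
Subtracting 9 gutters of 12 leaves 1101.6 for 10 columns, so c = 110.16 px.

110.16 px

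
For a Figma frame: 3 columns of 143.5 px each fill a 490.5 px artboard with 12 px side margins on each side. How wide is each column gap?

Subtract both margins: 490.5 − 2·12 = 466.5 px.
3 columns take 3·143.5 = 430.5 px; remaining 36 splits into 2 column gaps.
g = 36 / 2 = 18 px.

18 px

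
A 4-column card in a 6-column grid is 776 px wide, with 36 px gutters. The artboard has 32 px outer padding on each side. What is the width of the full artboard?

1246 px

776 − 3·36 = 668; ÷4 gives c = 167 px.
Total width: 2·32 + 6·167 + 5·36 = 1246 px.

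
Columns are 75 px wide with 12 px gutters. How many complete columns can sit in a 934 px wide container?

10 columns

10 columns: 10·75 + 9·12 = 858 px ≤ 934.
11 columns: 945 px > 934. So 10.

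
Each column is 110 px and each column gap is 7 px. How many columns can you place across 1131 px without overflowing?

9 columns: 9·110 + 8·7 = 1046 px ≤ 1131.
10 columns: 1163 px > 1131. So 9.

9 columns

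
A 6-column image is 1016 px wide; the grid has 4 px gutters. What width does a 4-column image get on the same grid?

Subtracting 5 gutters of 4 leaves 996 for 6 columns, so c = 166 px.
4-column span = 4·166 + 3·4 = 676 px.

676 px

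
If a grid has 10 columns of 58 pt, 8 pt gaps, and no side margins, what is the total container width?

Total width: 10·58 + 9·8 = 652 pt.

652 pt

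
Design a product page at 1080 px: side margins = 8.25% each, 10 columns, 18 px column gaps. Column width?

73.98 px

Margins: 8.25% × 1080 = 89.1 px each, so content = 1080 − 178.2 = 901.8 px.
10 columns + 9 column gaps: 10c + 9·18 = 901.8.
10c = 901.8 − 162 = 739.8, so c = 73.98 px.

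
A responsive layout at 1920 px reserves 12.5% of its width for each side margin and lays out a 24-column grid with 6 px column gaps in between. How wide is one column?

Margins: 12.5% × 1920 = 240 px each, so content = 1920 − 480 = 1440 px.
Subtracting 23 column gaps of 6 leaves 1302 for 24 columns, so c = 54.25 px.

54.25 px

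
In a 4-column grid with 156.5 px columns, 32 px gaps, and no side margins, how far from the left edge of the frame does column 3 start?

377 px

No margin, so column 3 starts at 2·(column + gutter) = 2·188.5 = 377 px.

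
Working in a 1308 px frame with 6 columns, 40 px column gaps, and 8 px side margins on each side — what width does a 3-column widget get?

Subtract both margins: 1308 − 2·8 = 1292 px.
1292 − 5·40 = 1092; ÷6 gives c = 182 px.
Span of 3: 3·182 + 2·40 = 546 + 80 = 626 px.

626 px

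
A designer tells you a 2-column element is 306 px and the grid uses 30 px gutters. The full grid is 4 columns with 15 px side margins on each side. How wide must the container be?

672 px

2c + 1·30 = 306 → 2c = 276 → c = 138 px.
Container = 2·15 + 4·138 + 3·30 = 30 + 552 + 90 = 672 px.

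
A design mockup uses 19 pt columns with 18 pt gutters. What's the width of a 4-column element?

130 pt

Span of 4: 4·19 + 3·18 = 76 + 54 = 130 pt.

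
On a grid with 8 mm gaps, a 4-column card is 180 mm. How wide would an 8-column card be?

4 columns + 3 gaps: 4c + 3·8 = 180.
4c = 180 − 24 = 156, so c = 39 mm.
8-column span = 8·39 + 7·8 = 368 mm.

368 mm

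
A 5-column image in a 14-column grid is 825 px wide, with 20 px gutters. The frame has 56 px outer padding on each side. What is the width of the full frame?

Subtracting 4 gutters of 20 leaves 745 for 5 columns, so c = 149 px.
Frame = 2·56 + 14·149 + 13·20 = 112 + 2086 + 260 = 2458 px.

2458 px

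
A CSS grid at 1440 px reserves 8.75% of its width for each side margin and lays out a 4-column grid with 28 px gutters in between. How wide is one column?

1440 × (1 − 2·8.75%) = 1440 × 82.5% = 1188 px for the columns.
Subtracting 3 gutters of 28 leaves 1104 for 4 columns, so c = 276 px.

276 px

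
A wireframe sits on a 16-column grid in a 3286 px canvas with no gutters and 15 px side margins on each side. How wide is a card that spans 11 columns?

2238.5 px

Content width = 3286 − 2·15 = 3256 px.
16c = 3256 → c = 203.5 px.
11-column span = 11·203.5 = 2238.5 px.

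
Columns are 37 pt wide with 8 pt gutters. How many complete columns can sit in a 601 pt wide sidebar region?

13 columns

Each extra column adds 37 + 8 = 45 pt.
(601 + 8) / 45 = 13.53, so 13 columns fit.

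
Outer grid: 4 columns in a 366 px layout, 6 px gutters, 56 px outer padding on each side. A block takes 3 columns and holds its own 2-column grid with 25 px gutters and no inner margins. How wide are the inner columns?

82 px

Inside the margins: 366 − 112 = 254 px.
Subtracting 3 gutters of 6 leaves 236 for 4 columns, so c = 59 px.
Span of 3: 3·59 + 2·6 = 177 + 12 = 189 px.
Subtracting 1 gutter of 25 leaves 164 for 2 columns, so d = 82 px.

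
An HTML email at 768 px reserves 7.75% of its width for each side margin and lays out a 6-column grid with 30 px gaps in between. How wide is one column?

83.16 px

Margins: 7.75% × 768 = 59.52 px each, so content = 768 − 119.04 = 648.96 px.
6 columns + 5 gaps: 6c + 5·30 = 648.96.
6c = 648.96 − 150 = 498.96, so c = 83.16 px.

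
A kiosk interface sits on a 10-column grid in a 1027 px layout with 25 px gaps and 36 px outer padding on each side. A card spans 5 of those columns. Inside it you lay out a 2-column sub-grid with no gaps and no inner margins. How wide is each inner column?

Take off 72 px of margins, leaving 955 px.
Subtracting 9 gaps of 25 leaves 730 for 10 columns, so c = 73 px.
Span of 5: 5·73 + 4·25 = 365 + 100 = 465 px.
465 / 2 = 232.5 px per column.

232.5 px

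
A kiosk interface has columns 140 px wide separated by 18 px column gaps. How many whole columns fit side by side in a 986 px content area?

6 columns

6 columns: 6·140 + 5·18 = 930 px ≤ 986.
7 columns: 1088 px > 986. So 6.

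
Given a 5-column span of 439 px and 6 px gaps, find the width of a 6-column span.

439 − 4·6 = 415; ÷5 gives c = 83 px.
6-column span = 6·83 + 5·6 = 528 px.

528 px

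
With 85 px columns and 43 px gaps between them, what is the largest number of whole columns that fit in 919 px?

7 columns

Each extra column adds 85 + 43 = 128 px.
(919 + 43) / 128 = 7.52, so 7 columns fit.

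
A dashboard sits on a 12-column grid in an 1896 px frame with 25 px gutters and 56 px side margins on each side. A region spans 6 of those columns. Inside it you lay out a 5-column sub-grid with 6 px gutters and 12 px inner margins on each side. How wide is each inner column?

Take off 112 px of margins, leaving 1784 px.
12c + 11·25 = 1784 → 12c = 1509 → c = 125.75 px.
6 columns plus 5 gutters: 754.5 + 125 = 879.5 px.
Inner content = 879.5 − 2·12 = 855.5 px.
Subtracting 4 gutters of 6 leaves 831.5 for 5 columns, so d = 166.3 px.

166.3 px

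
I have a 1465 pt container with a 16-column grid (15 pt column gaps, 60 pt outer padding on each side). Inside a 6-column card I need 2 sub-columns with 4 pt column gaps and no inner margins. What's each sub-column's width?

245.5 pt

Inside the margins: 1465 − 120 = 1345 pt.
1345 − 15·15 = 1120; ÷16 gives c = 70 pt.
6 columns plus 5 column gaps: 420 + 75 = 495 pt.
Subtracting 1 column gap of 4 leaves 491 for 2 columns, so d = 245.5 pt.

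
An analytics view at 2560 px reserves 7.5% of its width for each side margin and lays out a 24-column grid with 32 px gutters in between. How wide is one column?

Each margin = 7.5% of 2560 = 192 px; content = 2560 − 2·192 = 2176 px.
24 columns + 23 gutters: 24c + 23·32 = 2176.
24c = 2176 − 736 = 1440, so c = 60 px.

60 px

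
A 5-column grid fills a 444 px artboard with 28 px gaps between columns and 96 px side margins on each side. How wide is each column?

28 px

Subtract both margins: 444 − 2·96 = 252 px.
Subtracting 4 gaps of 28 leaves 140 for 5 columns, so c = 28 px.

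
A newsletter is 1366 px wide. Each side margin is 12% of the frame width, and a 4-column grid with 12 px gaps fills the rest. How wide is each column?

250.54 px

Each margin = 12% of 1366 = 163.92 px; content = 1366 − 2·163.92 = 1038.16 px.
Subtracting 3 gaps of 12 leaves 1002.16 for 4 columns, so c = 250.54 px.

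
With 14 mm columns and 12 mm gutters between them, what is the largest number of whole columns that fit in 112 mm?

4 columns: 4·14 + 3·12 = 92 mm ≤ 112.
5 columns: 118 mm > 112. So 4.

4 columns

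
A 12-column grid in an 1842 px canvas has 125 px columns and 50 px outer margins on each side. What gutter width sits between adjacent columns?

22 px

Inside the margins: 1842 − 100 = 1742 px.
Columns use 1500 px, leaving 242 px across 11 gutters = 22 px each.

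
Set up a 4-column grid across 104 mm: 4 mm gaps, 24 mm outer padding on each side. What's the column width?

Content width = 104 − 2·24 = 56 mm.
4 columns + 3 gaps: 4c + 3·4 = 56.
4c = 56 − 12 = 44, so c = 11 mm.

11 mm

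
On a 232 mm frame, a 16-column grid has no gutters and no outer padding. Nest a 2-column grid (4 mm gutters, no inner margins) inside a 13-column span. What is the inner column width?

232 / 16 = 14.5 mm per column.
With no gutters, 13 columns span 13·14.5 = 188.5 mm.
2 columns + 1 gutter: 2d + 1·4 = 188.5.
2d = 188.5 − 4 = 184.5, so d = 92.25 mm.

92.25 mm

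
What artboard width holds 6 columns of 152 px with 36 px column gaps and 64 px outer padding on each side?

Artboard = 2·64 + 6·152 + 5·36 = 128 + 912 + 180 = 1220 px.

1220 px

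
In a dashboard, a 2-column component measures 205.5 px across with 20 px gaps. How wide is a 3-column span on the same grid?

2c + 1·20 = 205.5 → 2c = 185.5 → c = 92.75 px.
3 columns plus 2 gaps: 278.25 + 40 = 318.25 px.

318.25 px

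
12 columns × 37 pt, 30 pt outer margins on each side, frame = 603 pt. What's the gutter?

9 pt

Take off 60 pt of margins, leaving 543 pt.
Columns use 444 pt, leaving 99 pt across 11 gutters = 9 pt each.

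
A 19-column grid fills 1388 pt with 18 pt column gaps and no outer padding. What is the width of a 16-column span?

Subtracting 18 column gaps of 18 leaves 1064 for 19 columns, so c = 56 pt.
16 columns plus 15 column gaps: 896 + 270 = 1166 pt.

1166 pt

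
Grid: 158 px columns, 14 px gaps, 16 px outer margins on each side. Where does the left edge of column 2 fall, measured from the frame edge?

Each column+gutter stride is 172 px; 1 of them past the 16 px margin is 16 + 172 = 188 px.

188 px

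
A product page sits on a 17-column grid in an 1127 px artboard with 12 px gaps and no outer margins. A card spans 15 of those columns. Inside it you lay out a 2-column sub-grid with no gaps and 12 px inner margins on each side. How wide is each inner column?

17 columns + 16 gaps: 17c + 16·12 = 1127.
17c = 1127 − 192 = 935, so c = 55 px.
15-column span = 15·55 + 14·12 = 993 px.
Inner content = 993 − 2·12 = 969 px.
With no gaps, each column is 969/2 = 484.5 px.

484.5 px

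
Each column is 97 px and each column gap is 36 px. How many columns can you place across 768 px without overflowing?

Each extra column adds 97 + 36 = 133 px.
(768 + 36) / 133 = 6.05, so 6 columns fit.

6 columns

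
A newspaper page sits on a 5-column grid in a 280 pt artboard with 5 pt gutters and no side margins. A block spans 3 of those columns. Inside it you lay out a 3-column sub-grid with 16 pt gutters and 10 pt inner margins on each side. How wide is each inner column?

38 pt

5 columns + 4 gutters: 5c + 4·5 = 280.
5c = 280 − 20 = 260, so c = 52 pt.
3 columns plus 2 gutters: 156 + 10 = 166 pt.
Inner content = 166 − 2·10 = 146 pt.
3d + 2·16 = 146 → 3d = 114 → d = 38 pt.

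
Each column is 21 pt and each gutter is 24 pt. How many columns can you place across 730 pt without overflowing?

16 columns: 16·21 + 15·24 = 696 pt ≤ 730.
17 columns: 741 pt > 730. So 16.

16 columns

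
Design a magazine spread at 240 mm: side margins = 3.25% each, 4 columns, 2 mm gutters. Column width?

54.6 mm

240 × (1 − 2·3.25%) = 240 × 93.5% = 224.4 mm for the columns.
4c + 3·2 = 224.4 → 4c = 218.4 → c = 54.6 mm.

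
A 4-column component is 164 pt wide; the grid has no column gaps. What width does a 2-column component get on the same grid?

164 / 4 = 41 pt per column.
With no column gaps, 2 columns span 2·41 = 82 pt.

82 pt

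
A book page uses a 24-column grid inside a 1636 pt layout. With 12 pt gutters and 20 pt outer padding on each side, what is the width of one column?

55 pt

Take off 40 pt of margins, leaving 1596 pt.
24 columns + 23 gutters: 24c + 23·12 = 1596.
24c = 1596 − 276 = 1320, so c = 55 pt.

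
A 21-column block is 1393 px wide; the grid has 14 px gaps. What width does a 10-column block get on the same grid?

1393 − 20·14 = 1113; ÷21 gives c = 53 px.
10 columns plus 9 gaps: 530 + 126 = 656 px.

656 px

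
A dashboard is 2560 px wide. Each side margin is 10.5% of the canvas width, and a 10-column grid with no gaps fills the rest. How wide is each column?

2560 × (1 − 2·10.5%) = 2560 × 79% = 2022.4 px for the columns.
With no gaps, each column is 2022.4/10 = 202.24 px.

202.24 px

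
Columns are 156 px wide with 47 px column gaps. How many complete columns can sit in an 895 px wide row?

4 columns

Each extra column adds 156 + 47 = 203 px.
(895 + 47) / 203 = 4.64, so 4 columns fit.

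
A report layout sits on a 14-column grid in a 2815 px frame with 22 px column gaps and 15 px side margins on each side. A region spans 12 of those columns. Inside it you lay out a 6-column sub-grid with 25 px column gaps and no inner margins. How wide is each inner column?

Outer content = 2815 − 2·15 = 2785 px.
2785 − 13·22 = 2499; ÷14 gives c = 178.5 px.
Span of 12: 12·178.5 + 11·22 = 2142 + 242 = 2384 px.
2384 − 5·25 = 2259; ÷6 gives d = 376.5 px.

376.5 px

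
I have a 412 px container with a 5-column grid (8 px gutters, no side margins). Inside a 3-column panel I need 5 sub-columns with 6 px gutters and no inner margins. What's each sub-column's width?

44 px

412 − 4·8 = 380; ÷5 gives c = 76 px.
3-column span = 3·76 + 2·8 = 244 px.
5 columns + 4 gutters: 5d + 4·6 = 244.
5d = 244 − 24 = 220, so d = 44 px.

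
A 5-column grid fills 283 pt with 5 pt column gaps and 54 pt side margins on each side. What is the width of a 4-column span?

139 pt

Content width = 283 − 2·54 = 175 pt.
Subtracting 4 column gaps of 5 leaves 155 for 5 columns, so c = 31 pt.
4 columns plus 3 column gaps: 124 + 15 = 139 pt.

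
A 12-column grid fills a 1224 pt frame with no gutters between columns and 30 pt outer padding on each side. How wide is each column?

97 pt

Take off 60 pt of margins, leaving 1164 pt.
1164 / 12 = 97 pt per column.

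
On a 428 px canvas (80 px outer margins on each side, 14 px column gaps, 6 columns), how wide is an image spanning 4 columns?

Inside the margins: 428 − 160 = 268 px.
268 − 5·14 = 198; ÷6 gives c = 33 px.
4-column span = 4·33 + 3·14 = 174 px.

174 px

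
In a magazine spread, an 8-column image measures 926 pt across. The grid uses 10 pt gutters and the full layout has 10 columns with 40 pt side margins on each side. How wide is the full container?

1240 pt

8 columns + 7 gutters: 8c + 7·10 = 926.
8c = 926 − 70 = 856, so c = 107 pt.
Container = 2·40 + 10·107 + 9·10 = 80 + 1070 + 90 = 1240 pt.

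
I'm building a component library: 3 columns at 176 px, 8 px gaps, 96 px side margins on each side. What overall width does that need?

736 px

Container = 2·96 + 3·176 + 2·8 = 192 + 528 + 16 = 736 px.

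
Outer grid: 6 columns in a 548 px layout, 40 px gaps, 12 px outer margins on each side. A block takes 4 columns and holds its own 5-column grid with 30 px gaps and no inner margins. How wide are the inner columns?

43.2 px

Subtract both margins: 548 − 2·12 = 524 px.
6 columns + 5 gaps: 6c + 5·40 = 524.
6c = 524 − 200 = 324, so c = 54 px.
4 columns plus 3 gaps: 216 + 120 = 336 px.
336 − 4·30 = 216; ÷5 gives d = 43.2 px.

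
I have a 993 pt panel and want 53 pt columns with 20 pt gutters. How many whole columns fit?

k columns need k·53 + (k−1)·20 = k·73 − 20.
k·73 − 20 ≤ 993 → k ≤ 1013 / 73 ≈ 13.88, so k = 13.

13 columns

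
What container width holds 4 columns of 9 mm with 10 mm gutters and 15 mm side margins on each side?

96 mm

Container = 2·15 + 4·9 + 3·10 = 30 + 36 + 30 = 96 mm.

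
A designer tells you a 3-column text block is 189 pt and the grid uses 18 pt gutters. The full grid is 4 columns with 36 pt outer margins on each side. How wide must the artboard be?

189 − 2·18 = 153; ÷3 gives c = 51 pt.
Artboard = 2·36 + 4·51 + 3·18 = 72 + 204 + 54 = 330 pt.

330 pt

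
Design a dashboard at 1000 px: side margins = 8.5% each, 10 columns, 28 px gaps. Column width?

Each margin = 8.5% of 1000 = 85 px; content = 1000 − 2·85 = 830 px.
10 columns + 9 gaps: 10c + 9·28 = 830.
10c = 830 − 252 = 578, so c = 57.8 px.

57.8 px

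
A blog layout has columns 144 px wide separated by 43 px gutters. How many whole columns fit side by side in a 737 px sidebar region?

4 columns: 4·144 + 3·43 = 705 px ≤ 737.
5 columns: 892 px > 737. So 4.

4 columns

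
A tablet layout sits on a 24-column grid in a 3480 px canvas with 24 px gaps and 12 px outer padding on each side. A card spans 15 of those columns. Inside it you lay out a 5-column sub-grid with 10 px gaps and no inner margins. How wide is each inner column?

422.2 px

Outer content = 3480 − 2·12 = 3456 px.
Subtracting 23 gaps of 24 leaves 2904 for 24 columns, so c = 121 px.
15 columns plus 14 gaps: 1815 + 336 = 2151 px.
2151 − 4·10 = 2111; ÷5 gives d = 422.2 px.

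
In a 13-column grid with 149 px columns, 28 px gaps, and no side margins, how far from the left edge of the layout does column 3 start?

Before column 3: 2 columns + 2 gaps.
Offset = 2·(149 + 28) = 2·177 = 354 px.

354 px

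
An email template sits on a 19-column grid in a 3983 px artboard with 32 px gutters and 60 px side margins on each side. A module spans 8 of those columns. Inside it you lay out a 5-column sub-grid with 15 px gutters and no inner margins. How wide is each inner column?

Inside the margins: 3983 − 120 = 3863 px.
19 columns + 18 gutters: 19c + 18·32 = 3863.
19c = 3863 − 576 = 3287, so c = 173 px.
8 columns plus 7 gutters: 1384 + 224 = 1608 px.
5d + 4·15 = 1608 → 5d = 1548 → d = 309.6 px.

309.6 px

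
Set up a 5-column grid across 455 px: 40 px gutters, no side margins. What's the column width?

Subtracting 4 gutters of 40 leaves 295 for 5 columns, so c = 59 px.

59 px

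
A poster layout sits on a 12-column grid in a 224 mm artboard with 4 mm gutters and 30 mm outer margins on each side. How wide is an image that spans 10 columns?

136 mm

Take off 60 mm of margins, leaving 164 mm.
12c + 11·4 = 164 → 12c = 120 → c = 10 mm.
10 columns plus 9 gutters: 100 + 36 = 136 mm.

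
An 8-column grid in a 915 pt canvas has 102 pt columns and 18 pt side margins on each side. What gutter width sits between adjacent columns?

Take off 36 pt of margins, leaving 879 pt.
8 columns take 8·102 = 816 pt; remaining 63 splits into 7 gutters.
g = 63 / 7 = 9 pt.

9 pt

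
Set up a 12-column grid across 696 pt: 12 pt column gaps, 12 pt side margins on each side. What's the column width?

Content width = 696 − 2·12 = 672 pt.
12c + 11·12 = 672 → 12c = 540 → c = 45 pt.

45 pt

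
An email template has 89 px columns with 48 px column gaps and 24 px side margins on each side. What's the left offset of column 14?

1805 px

Before column 14: the margin + 13 columns + 13 column gaps.
Offset = 24 + 13·(89 + 48) = 24 + 1781 = 1805 px.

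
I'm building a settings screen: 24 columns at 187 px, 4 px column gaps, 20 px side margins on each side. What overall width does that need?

Artboard = 2·20 + 24·187 + 23·4 = 40 + 4488 + 92 = 4620 px.

4620 px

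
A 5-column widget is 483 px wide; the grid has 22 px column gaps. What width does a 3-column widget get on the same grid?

Subtracting 4 column gaps of 22 leaves 395 for 5 columns, so c = 79 px.
3-column span = 3·79 + 2·22 = 281 px.

281 px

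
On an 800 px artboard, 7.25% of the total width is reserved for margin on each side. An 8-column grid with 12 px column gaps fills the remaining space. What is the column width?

800 × (1 − 2·7.25%) = 800 × 85.5% = 684 px for the columns.
8 columns + 7 column gaps: 8c + 7·12 = 684.
8c = 684 − 84 = 600, so c = 75 px.

75 px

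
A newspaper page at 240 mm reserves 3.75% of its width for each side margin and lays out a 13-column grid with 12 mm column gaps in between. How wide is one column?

240 × (1 − 2·3.75%) = 240 × 92.5% = 222 mm for the columns.
Subtracting 12 column gaps of 12 leaves 78 for 13 columns, so c = 6 mm.

6 mm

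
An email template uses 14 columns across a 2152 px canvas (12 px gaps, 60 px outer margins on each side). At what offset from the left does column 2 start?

Inside the margins: 2152 − 120 = 2032 px.
14 columns + 13 gaps: 14c + 13·12 = 2032.
14c = 2032 − 156 = 1876, so c = 134 px.
Before column 2: the margin + 1 column + 1 gap.
Offset = 60 + 1·(134 + 12) = 60 + 146 = 206 px.

206 px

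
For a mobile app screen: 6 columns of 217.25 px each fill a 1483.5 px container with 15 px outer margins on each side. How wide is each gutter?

30 px

Content width = 1483.5 − 2·15 = 1453.5 px.
Columns use 1303.5 px, leaving 150 px across 5 gutters = 30 px each.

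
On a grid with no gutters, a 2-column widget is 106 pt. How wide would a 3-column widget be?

2c = 106 → c = 53 pt.
3-column span = 3·53 = 159 pt.

159 pt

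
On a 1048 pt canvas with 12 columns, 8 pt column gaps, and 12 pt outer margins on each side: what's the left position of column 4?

270 pt

Content = 1048 − 2·12 = 1024 pt.
1024 − 11·8 = 936; ÷12 gives c = 78 pt.
Column 4 starts at margin + 3·(column + gutter) = 12 + 3·86 = 270 pt.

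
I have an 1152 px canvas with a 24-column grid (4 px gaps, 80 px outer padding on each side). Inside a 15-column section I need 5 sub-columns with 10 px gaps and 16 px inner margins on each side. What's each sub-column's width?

Subtract both margins: 1152 − 2·80 = 992 px.
Subtracting 23 gaps of 4 leaves 900 for 24 columns, so c = 37.5 px.
Span of 15: 15·37.5 + 14·4 = 562.5 + 56 = 618.5 px.
Inner content = 618.5 − 2·16 = 586.5 px.
586.5 − 4·10 = 546.5; ÷5 gives d = 109.3 px.

109.3 px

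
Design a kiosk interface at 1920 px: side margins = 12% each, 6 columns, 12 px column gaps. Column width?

Margins: 12% × 1920 = 230.4 px each, so content = 1920 − 460.8 = 1459.2 px.
6 columns + 5 column gaps: 6c + 5·12 = 1459.2.
6c = 1459.2 − 60 = 1399.2, so c = 233.2 px.

233.2 px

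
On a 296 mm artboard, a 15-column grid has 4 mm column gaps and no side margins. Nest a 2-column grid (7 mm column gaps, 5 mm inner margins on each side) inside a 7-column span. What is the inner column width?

59.5 mm

15c + 14·4 = 296 → 15c = 240 → c = 16 mm.
7-column span = 7·16 + 6·4 = 136 mm.
Inner content = 136 − 2·5 = 126 mm.
2 columns + 1 column gap: 2d + 1·7 = 126.
2d = 126 − 7 = 119, so d = 59.5 mm.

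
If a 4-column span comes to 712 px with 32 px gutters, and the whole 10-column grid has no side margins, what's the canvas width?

4c + 3·32 = 712 → 4c = 616 → c = 154 px.
Canvas = 10·154 + 9·32 = 1540 + 288 = 1828 px.

1828 px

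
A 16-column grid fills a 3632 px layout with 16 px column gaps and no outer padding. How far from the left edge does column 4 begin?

684 px

16 columns + 15 column gaps: 16c + 15·16 = 3632.
16c = 3632 − 240 = 3392, so c = 212 px.
No margin, so column 4 starts at 3·(column + gutter) = 3·228 = 684 px.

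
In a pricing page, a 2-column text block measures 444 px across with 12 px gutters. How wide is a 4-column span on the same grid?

Subtracting 1 gutter of 12 leaves 432 for 2 columns, so c = 216 px.
4-column span = 4·216 + 3·12 = 900 px.

900 px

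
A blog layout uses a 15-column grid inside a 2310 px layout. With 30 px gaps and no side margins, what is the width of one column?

Subtracting 14 gaps of 30 leaves 1890 for 15 columns, so c = 126 px.

126 px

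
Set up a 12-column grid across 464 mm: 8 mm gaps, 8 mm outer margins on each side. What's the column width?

Subtract both margins: 464 − 2·8 = 448 mm.
12 columns + 11 gaps: 12c + 11·8 = 448.
12c = 448 − 88 = 360, so c = 30 mm.

30 mm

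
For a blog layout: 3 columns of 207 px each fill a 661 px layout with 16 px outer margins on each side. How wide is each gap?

Take off 32 px of margins, leaving 629 px.
Columns use 621 px, leaving 8 px across 2 gaps = 4 px each.

4 px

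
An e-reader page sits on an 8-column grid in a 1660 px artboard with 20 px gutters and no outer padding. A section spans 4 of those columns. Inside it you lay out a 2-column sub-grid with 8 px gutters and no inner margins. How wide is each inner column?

Subtracting 7 gutters of 20 leaves 1520 for 8 columns, so c = 190 px.
4-column span = 4·190 + 3·20 = 820 px.
2d + 1·8 = 820 → 2d = 812 → d = 406 px.

406 px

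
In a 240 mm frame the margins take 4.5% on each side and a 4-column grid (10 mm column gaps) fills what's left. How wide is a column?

47.1 mm

Margins: 4.5% × 240 = 10.8 mm each, so content = 240 − 21.6 = 218.4 mm.
4c + 3·10 = 218.4 → 4c = 188.4 → c = 47.1 mm.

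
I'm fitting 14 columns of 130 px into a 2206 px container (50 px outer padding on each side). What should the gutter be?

22 px

Subtract both margins: 2206 − 2·50 = 2106 px.
14 columns take 14·130 = 1820 px; remaining 286 splits into 13 gutters.
g = 286 / 13 = 22 px.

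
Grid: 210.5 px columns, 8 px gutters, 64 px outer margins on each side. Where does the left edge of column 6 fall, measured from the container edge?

1156.5 px

Column 6 starts at margin + 5·(column + gutter) = 64 + 5·218.5 = 1156.5 px.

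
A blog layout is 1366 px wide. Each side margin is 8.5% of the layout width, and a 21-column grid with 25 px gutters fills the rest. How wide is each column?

30.18 px

Each margin = 8.5% of 1366 = 116.11 px; content = 1366 − 2·116.11 = 1133.78 px.
21c + 20·25 = 1133.78 → 21c = 633.78 → c = 30.18 px.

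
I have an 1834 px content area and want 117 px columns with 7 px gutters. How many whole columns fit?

k columns need k·117 + (k−1)·7 = k·124 − 7.
k·124 − 7 ≤ 1834 → k ≤ 1841 / 124 ≈ 14.85, so k = 14.

14 columns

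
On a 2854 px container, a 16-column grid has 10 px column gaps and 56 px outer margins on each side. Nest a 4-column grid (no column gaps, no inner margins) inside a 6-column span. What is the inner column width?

Subtract both margins: 2854 − 2·56 = 2742 px.
16c + 15·10 = 2742 → 16c = 2592 → c = 162 px.
6-column span = 6·162 + 5·10 = 1022 px.
1022 / 4 = 255.5 px per column.

255.5 px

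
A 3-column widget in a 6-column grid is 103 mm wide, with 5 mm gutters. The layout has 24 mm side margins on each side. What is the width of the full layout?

259 mm

103 − 2·5 = 93; ÷3 gives c = 31 mm.
Total width: 2·24 + 6·31 + 5·5 = 259 mm.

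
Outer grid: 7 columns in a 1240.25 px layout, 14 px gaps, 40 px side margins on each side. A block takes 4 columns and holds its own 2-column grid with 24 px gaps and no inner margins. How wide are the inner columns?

316.5 px

Take off 80 px of margins, leaving 1160.25 px.
1160.25 − 6·14 = 1076.25; ÷7 gives c = 153.75 px.
Span of 4: 4·153.75 + 3·14 = 615 + 42 = 657 px.
Subtracting 1 gap of 24 leaves 633 for 2 columns, so d = 316.5 px.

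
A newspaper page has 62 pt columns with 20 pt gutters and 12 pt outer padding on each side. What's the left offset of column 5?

340 pt

Each column+gutter stride is 82 pt; 4 of them past the 12 pt margin is 12 + 328 = 340 pt.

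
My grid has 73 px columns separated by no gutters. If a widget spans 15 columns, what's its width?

With no gutters, 15 columns span 15·73 = 1095 px.

1095 px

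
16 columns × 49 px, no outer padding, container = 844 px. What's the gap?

4 px

16·49 + 15g = 844 → 15g = 60 → g = 4 px.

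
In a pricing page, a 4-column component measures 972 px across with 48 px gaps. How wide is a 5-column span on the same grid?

4c + 3·48 = 972 → 4c = 828 → c = 207 px.
5-column span = 5·207 + 4·48 = 1227 px.

1227 px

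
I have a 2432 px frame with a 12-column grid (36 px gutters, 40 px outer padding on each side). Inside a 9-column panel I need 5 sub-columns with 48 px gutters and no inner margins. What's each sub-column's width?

312.6 px

Subtract both margins: 2432 − 2·40 = 2352 px.
Subtracting 11 gutters of 36 leaves 1956 for 12 columns, so c = 163 px.
9-column span = 9·163 + 8·36 = 1755 px.
5d + 4·48 = 1755 → 5d = 1563 → d = 312.6 px.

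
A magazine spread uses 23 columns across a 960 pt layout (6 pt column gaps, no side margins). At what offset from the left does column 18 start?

714 pt

23c + 22·6 = 960 → 23c = 828 → c = 36 pt.
No margin, so column 18 starts at 17·(column + gutter) = 17·42 = 714 pt.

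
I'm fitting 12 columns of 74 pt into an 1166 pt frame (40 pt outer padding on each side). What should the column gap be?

18 pt

Subtract both margins: 1166 − 2·40 = 1086 pt.
12 columns take 12·74 = 888 pt; remaining 198 splits into 11 column gaps.
g = 198 / 11 = 18 pt.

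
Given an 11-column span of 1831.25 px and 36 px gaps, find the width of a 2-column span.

11 columns + 10 gaps: 11c + 10·36 = 1831.25.
11c = 1831.25 − 360 = 1471.25, so c = 133.75 px.
2 columns plus 1 gap: 267.5 + 36 = 303.5 px.

303.5 px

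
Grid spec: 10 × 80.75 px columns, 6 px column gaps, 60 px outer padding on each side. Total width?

Canvas = 2·60 + 10·80.75 + 9·6 = 120 + 807.5 + 54 = 981.5 px.

981.5 px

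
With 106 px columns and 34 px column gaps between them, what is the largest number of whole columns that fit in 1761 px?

12 columns: 12·106 + 11·34 = 1646 px ≤ 1761.
13 columns: 1786 px > 1761. So 12.

12 columns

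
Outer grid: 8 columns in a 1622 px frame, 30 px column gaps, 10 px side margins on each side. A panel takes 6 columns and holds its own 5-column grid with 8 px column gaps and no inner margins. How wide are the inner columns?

232.4 px

Inside the margins: 1622 − 20 = 1602 px.
1602 − 7·30 = 1392; ÷8 gives c = 174 px.
Span of 6: 6·174 + 5·30 = 1044 + 150 = 1194 px.
Subtracting 4 column gaps of 8 leaves 1162 for 5 columns, so d = 232.4 px.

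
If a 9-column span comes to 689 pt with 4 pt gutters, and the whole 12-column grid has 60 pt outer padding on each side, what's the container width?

689 − 8·4 = 657; ÷9 gives c = 73 pt.
Total width: 2·60 + 12·73 + 11·4 = 1040 pt.

1040 pt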